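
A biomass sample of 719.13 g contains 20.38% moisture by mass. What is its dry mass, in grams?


Wd = Ww * (1 - MC/100)
= 719.13 * (1 - 20.38/100)
= 572.5713 g

572.5713 g


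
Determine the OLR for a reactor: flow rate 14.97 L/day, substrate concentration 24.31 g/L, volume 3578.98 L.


OLR = Q * S / V
= 14.97 * 24.31 / 3578.98
= 0.1017 g/L/day

0.1017 g/L/day


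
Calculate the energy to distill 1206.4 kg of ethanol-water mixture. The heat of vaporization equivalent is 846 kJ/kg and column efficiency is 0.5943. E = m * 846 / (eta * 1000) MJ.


E = m * 846 / (eta * 1000)
= 1206.4 * 846 / (0.5943 * 1000)
= 1717.3387 MJ

1717.3387 MJ


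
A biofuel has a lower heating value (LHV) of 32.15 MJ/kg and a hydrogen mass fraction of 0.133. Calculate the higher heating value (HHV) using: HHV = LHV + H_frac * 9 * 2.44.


HHV = LHV + H_frac * 9 * 2.44
= 32.15 + 0.133 * 9 * 2.44
= 35.0707 MJ/kg

35.0707 MJ/kg


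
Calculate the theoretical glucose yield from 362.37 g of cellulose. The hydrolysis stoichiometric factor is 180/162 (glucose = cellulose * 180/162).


glucose = cellulose * 180/162
= 362.37 * 180/162
= 402.6333 g

402.6333 g


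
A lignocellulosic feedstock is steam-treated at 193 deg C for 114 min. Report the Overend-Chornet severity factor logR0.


logR0 = log10(t * exp((T - 100) / 14.75))
= log10(114 * exp((193 - 100) / 14.75))
= 4.7952

4.7952


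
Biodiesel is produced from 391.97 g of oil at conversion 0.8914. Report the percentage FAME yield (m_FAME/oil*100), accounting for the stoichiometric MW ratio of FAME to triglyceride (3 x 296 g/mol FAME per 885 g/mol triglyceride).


m_FAME = oil * conv * (3 * 296 / 885) = oil * conv * (888/885)
= 391.97 * 0.8914 * 888 / 885
= 350.5865 g
Y = m_FAME / oil * 100 = conv * (888/885) * 100
= 0.8914 * 888 / 885 * 100
= 89.44%

89.44%


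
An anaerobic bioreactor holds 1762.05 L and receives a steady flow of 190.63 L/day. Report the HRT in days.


HRT = V / Q
= 1762.05 / 190.63
= 9.2433 days

9.2433 days


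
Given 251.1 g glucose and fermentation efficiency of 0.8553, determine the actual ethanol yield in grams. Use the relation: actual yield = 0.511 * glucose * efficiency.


Actual ethanol: m = 0.511 * 251.1 * 0.8553
m = 109.7453 g

109.7453 g


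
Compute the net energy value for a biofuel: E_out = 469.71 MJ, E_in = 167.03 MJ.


NEV = E_out - E_in
= 469.71 - 167.03
= 302.6800 MJ

302.6800 MJ


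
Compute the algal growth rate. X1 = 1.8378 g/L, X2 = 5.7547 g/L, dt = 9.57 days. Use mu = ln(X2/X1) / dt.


mu = ln(X2/X1) / dt
= ln(5.7547/1.8378) / 9.57
= 0.1193 per day

0.1193 per day


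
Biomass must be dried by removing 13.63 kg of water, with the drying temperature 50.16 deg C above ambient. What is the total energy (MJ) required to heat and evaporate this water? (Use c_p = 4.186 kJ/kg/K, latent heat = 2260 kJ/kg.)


E = m_water * (4.186 * dT + 2260) / 1000
= 13.63 * (4.186 * 50.16 + 2260) / 1000
= 33.6657 MJ

33.6657 MJ


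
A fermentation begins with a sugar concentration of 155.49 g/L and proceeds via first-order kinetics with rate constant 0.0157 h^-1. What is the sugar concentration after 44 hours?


S = S0 * exp(-k * t)
S = 155.49 * exp(-0.0157 * 44)
S = 77.9277 g/L

77.9277 g/L


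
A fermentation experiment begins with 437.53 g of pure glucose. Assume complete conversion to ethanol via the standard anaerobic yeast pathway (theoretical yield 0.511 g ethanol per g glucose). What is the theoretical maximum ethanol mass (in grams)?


Theoretical ethanol yield: m_EtOH = 0.511 * m_glucose
m_EtOH = 0.511 * 437.53 = 223.5778 g

223.5778 g


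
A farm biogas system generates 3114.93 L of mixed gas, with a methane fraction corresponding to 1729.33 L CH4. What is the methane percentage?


CH4% = V_CH4 / V_total * 100
= 1729.33 / 3114.93 * 100
= 55.5175%

55.5175%


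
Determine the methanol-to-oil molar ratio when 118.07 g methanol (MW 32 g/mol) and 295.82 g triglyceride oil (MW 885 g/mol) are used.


Molar ratio = n_MeOH / n_oil = (MeOH/32) / (oil/885) = (MeOH * 885) / (32 * oil)
= (118.07 * 885) / (32 * 295.82)
= 11.0384

11.0384


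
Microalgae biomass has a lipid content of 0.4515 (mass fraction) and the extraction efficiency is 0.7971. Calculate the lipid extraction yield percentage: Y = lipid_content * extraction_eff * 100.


Y = lipid_content * extraction_eff * 100
= 0.4515 * 0.7971 * 100
= 35.9891%

35.9891%


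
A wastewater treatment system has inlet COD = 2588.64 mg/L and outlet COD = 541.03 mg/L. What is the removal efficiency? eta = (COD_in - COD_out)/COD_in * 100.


eta = (COD_in - COD_out) / COD_in * 100
= (2588.64 - 541.03) / 2588.64 * 100
= 79.0998%

79.0998%


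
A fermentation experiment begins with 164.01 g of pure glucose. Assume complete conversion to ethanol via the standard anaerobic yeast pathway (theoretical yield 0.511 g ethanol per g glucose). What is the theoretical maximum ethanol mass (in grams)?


Theoretical ethanol yield: m_EtOH = 0.511 * m_glucose
m_EtOH = 0.511 * 164.01 = 83.8091 g

83.8091 g


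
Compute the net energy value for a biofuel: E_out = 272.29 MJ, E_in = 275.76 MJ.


NEV = E_out - E_in
= 272.29 - 275.76
= -3.4700 MJ

-3.4700 MJ


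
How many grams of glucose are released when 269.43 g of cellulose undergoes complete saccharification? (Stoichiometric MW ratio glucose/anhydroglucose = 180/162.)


glucose = cellulose * 180/162
= 269.43 * 180/162
= 299.3667 g

299.3667 g


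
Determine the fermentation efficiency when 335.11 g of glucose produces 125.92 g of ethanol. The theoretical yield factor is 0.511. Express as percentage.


Fermentation efficiency = (actual / (0.511 * glucose)) * 100
= (125.92 / (0.511 * 335.11)) * 100
= 73.5337%

73.5337%


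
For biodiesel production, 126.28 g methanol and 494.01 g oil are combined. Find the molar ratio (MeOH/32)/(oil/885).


Molar ratio = n_MeOH / n_oil = (MeOH/32) / (oil/885) = (MeOH * 885) / (32 * oil)
= (126.28 * 885) / (32 * 494.01)
= 7.0696

7.0696


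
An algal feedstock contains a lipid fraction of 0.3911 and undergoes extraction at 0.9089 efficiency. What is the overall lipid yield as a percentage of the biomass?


Y = lipid_content * extraction_eff * 100
= 0.3911 * 0.9089 * 100
= 35.5471%

35.5471%


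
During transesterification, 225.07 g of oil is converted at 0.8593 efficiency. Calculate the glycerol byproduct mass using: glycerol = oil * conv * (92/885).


glycerol = oil * conv * (92/885)
= 225.07 * 0.8593 * 92 / 885
= 20.1051 g

20.1051 g


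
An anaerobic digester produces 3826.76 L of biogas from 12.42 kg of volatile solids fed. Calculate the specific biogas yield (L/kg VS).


Y = V / VS
= 3826.76 / 12.42
= 308.1127 L/kg VS

308.1127 L/kg VS


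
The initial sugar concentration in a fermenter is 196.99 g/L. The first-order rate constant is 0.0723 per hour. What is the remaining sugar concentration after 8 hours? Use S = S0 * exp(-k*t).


S = S0 * exp(-k * t)
S = 196.99 * exp(-0.0723 * 8)
S = 110.4710 g/L

110.4710 g/L


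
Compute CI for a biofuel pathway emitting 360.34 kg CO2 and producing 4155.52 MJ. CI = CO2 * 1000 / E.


CI = CO2 * 1000 / E
= 360.34 * 1000 / 4155.52
= 86.7136 g CO2/MJ

86.7136 g CO2/MJ


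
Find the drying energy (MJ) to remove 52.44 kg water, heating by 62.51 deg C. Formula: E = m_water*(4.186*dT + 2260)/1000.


E = m_water * (4.186 * dT + 2260) / 1000
= 52.44 * (4.186 * 62.51 + 2260) / 1000
= 132.2362 MJ

132.2362 MJ


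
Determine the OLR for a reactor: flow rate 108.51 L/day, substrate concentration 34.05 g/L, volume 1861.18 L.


OLR = Q * S / V
= 108.51 * 34.05 / 1861.18
= 1.9852 g/L/day

1.9852 g/L/day


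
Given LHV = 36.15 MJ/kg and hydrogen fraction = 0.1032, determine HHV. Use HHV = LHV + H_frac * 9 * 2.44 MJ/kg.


HHV = LHV + H_frac * 9 * 2.44
= 36.15 + 0.1032 * 9 * 2.44
= 38.4163 MJ/kg

38.4163 MJ/kg


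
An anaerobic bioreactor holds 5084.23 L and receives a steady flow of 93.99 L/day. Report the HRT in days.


HRT = V / Q
= 5084.23 / 93.99
= 54.0933 days

54.0933 days


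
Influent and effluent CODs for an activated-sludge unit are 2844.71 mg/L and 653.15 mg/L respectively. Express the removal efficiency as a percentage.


eta = (COD_in - COD_out) / COD_in * 100
= (2844.71 - 653.15) / 2844.71 * 100
= 77.0398%

77.0398%


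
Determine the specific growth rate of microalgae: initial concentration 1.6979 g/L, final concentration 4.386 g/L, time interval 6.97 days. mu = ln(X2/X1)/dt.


mu = ln(X2/X1) / dt
= ln(4.386/1.6979) / 6.97
= 0.1362 per day

0.1362 per day


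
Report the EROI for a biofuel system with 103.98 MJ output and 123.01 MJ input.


EROI = E_out / E_in
= 103.98 / 123.01
= 0.8453

0.8453


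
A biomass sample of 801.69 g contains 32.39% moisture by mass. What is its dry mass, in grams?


Wd = Ww * (1 - MC/100)
= 801.69 * (1 - 32.39/100)
= 542.0226 g

542.0226 g


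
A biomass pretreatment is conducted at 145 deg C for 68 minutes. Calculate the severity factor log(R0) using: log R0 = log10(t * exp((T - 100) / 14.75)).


logR0 = log10(t * exp((T - 100) / 14.75))
= log10(68 * exp((145 - 100) / 14.75))
= 3.1575

3.1575


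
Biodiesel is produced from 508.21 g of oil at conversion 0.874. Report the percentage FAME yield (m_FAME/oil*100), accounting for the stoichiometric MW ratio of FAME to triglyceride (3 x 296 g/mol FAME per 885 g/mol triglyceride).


m_FAME = oil * conv * (3 * 296 / 885) = oil * conv * (888/885)
= 508.21 * 0.874 * 888 / 885
= 445.6812 g
Y = m_FAME / oil * 100 = conv * (888/885) * 100
= 0.874 * 888 / 885 * 100
= 87.70%

87.70%


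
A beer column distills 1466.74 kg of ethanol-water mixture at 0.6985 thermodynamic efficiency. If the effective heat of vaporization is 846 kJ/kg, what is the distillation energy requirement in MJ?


E = m * 846 / (eta * 1000)
= 1466.74 * 846 / (0.6985 * 1000)
= 1776.4668 MJ

1776.4668 MJ


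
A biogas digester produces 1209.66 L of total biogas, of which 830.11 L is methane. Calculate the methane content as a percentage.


CH4% = V_CH4 / V_total * 100
= 830.11 / 1209.66 * 100
= 68.6234%

68.6234%


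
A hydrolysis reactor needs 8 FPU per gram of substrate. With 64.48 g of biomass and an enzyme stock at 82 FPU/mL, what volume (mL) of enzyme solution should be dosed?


V = dosage * m_sub / activity
V = 8 * 64.48 / 82
V = 6.2907 mL

6.2907 mL


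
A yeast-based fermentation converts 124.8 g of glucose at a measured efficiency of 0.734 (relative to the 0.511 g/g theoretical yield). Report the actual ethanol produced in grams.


Actual ethanol: m = 0.511 * 124.8 * 0.734
m = 46.8092 g

46.8092 g


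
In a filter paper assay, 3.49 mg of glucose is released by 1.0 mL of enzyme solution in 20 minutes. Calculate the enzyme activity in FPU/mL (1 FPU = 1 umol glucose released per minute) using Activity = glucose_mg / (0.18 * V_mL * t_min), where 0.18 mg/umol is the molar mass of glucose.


Activity = glucose_mg / (0.18 mg/umol * V_mL * t_min)
= 3.49 / (0.18 * 1.0 * 20)
= 0.9694 FPU/mL

0.9694 FPU/mL


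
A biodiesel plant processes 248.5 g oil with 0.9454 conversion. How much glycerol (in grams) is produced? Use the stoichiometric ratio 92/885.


glycerol = oil * conv * (92/885)
= 248.5 * 0.9454 * 92 / 885
= 24.4223 g

24.4223 g


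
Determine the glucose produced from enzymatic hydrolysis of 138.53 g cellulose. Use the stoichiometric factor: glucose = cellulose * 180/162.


glucose = cellulose * 180/162
= 138.53 * 180/162
= 153.9222 g

153.9222 g


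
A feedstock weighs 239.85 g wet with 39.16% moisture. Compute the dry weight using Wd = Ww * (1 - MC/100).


Wd = Ww * (1 - MC/100)
= 239.85 * (1 - 39.16/100)
= 145.9247 g

145.9247 g


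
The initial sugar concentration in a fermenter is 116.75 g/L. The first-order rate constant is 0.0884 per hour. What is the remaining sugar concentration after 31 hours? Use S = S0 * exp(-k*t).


S = S0 * exp(-k * t)
S = 116.75 * exp(-0.0884 * 31)
S = 7.5356 g/L

7.5356 g/L


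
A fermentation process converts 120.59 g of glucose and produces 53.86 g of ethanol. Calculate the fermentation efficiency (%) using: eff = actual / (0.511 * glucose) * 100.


Fermentation efficiency = (actual / (0.511 * glucose)) * 100
= (53.86 / (0.511 * 120.59)) * 100
= 87.4046%

87.4046%


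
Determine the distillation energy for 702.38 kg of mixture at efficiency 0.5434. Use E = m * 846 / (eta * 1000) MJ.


E = m * 846 / (eta * 1000)
= 702.38 * 846 / (0.5434 * 1000)
= 1093.5103 MJ

1093.5103 MJ


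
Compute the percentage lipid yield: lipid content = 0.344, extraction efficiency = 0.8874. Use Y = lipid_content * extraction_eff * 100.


Y = lipid_content * extraction_eff * 100
= 0.344 * 0.8874 * 100
= 30.5266%

30.5266%


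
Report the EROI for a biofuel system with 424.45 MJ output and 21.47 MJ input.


EROI = E_out / E_in
= 424.45 / 21.47
= 19.7694

19.7694


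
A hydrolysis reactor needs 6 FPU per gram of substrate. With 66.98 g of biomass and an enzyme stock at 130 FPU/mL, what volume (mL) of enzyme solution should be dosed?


V = dosage * m_sub / activity
V = 6 * 66.98 / 130
V = 3.0914 mL

3.0914 mL


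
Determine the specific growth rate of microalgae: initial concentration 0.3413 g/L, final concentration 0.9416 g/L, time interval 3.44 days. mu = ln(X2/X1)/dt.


mu = ln(X2/X1) / dt
= ln(0.9416/0.3413) / 3.44
= 0.2950 per day

0.2950 per day


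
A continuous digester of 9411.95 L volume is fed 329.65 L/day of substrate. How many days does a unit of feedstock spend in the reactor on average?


HRT = V / Q
= 9411.95 / 329.65
= 28.5513 days

28.5513 days


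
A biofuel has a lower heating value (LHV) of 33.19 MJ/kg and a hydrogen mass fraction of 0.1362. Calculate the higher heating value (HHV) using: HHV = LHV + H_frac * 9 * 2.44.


HHV = LHV + H_frac * 9 * 2.44
= 33.19 + 0.1362 * 9 * 2.44
= 36.1810 MJ/kg

36.1810 MJ/kg


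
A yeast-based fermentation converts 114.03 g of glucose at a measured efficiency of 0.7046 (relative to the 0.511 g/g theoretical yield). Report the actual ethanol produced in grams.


Actual ethanol: m = 0.511 * 114.03 * 0.7046
m = 41.0566 g

41.0566 g


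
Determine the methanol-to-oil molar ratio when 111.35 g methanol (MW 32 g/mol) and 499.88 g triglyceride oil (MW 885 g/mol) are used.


Molar ratio = n_MeOH / n_oil = (MeOH/32) / (oil/885) = (MeOH * 885) / (32 * oil)
= (111.35 * 885) / (32 * 499.88)
= 6.1605

6.1605


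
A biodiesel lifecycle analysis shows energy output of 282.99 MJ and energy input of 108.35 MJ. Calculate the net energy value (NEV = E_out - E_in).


NEV = E_out - E_in
= 282.99 - 108.35
= 174.6400 MJ

174.6400 MJ


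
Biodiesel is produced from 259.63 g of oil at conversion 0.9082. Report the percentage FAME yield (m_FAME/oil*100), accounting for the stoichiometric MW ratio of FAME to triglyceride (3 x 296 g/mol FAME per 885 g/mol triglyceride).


m_FAME = oil * conv * (3 * 296 / 885) = oil * conv * (888/885)
= 259.63 * 0.9082 * 888 / 885
= 236.5953 g
Y = m_FAME / oil * 100 = conv * (888/885) * 100
= 0.9082 * 888 / 885 * 100
= 91.13%

91.13%


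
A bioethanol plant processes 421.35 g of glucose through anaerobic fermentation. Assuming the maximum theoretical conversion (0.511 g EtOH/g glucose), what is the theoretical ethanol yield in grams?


Theoretical ethanol yield: m_EtOH = 0.511 * m_glucose
m_EtOH = 0.511 * 421.35 = 215.3099 g

215.3099 g


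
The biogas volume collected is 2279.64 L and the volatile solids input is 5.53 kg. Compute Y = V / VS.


Y = V / VS
= 2279.64 / 5.53
= 412.2315 L/kg VS

412.2315 L/kg VS


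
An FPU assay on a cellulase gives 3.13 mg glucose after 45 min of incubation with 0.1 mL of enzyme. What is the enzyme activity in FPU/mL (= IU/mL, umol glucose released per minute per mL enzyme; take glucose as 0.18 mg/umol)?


Activity = glucose_mg / (0.18 mg/umol * V_mL * t_min)
= 3.13 / (0.18 * 0.1 * 45)
= 3.8642 FPU/mL

3.8642 FPU/mL


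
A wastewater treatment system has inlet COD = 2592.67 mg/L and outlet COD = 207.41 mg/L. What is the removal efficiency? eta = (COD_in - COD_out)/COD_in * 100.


eta = (COD_in - COD_out) / COD_in * 100
= (2592.67 - 207.41) / 2592.67 * 100
= 92.0001%

92.0001%


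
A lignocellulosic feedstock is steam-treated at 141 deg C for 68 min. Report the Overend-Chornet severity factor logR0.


logR0 = log10(t * exp((T - 100) / 14.75))
= log10(68 * exp((141 - 100) / 14.75))
= 3.0397

3.0397


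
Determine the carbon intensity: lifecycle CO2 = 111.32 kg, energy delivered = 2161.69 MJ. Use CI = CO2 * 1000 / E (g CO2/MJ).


CI = CO2 * 1000 / E
= 111.32 * 1000 / 2161.69
= 51.4967 g CO2/MJ

51.4967 g CO2/MJ


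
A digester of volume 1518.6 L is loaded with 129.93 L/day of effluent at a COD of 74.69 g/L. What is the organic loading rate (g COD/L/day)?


OLR = Q * S / V
= 129.93 * 74.69 / 1518.6
= 6.3904 g/L/day

6.3904 g/L/day


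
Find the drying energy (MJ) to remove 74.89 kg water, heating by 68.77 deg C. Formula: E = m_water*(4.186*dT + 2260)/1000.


E = m_water * (4.186 * dT + 2260) / 1000
= 74.89 * (4.186 * 68.77 + 2260) / 1000
= 190.8101 MJ

190.8101 MJ


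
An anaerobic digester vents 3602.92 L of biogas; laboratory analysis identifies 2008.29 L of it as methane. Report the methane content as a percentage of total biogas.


CH4% = V_CH4 / V_total * 100
= 2008.29 / 3602.92 * 100
= 55.7406%

55.7406%


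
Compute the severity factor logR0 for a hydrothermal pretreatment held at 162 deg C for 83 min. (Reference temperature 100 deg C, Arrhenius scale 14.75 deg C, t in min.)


logR0 = log10(t * exp((T - 100) / 14.75))
= log10(83 * exp((162 - 100) / 14.75))
= 3.7446

3.7446


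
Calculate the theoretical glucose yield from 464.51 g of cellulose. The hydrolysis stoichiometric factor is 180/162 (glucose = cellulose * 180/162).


glucose = cellulose * 180/162
= 464.51 * 180/162
= 516.1222 g

516.1222 g


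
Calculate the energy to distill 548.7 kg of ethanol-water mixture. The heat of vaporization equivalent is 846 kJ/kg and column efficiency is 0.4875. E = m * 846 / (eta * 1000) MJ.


E = m * 846 / (eta * 1000)
= 548.7 * 846 / (0.4875 * 1000)
= 952.2055 MJ

952.2055 MJ


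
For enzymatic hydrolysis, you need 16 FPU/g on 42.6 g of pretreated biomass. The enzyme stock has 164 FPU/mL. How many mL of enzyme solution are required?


V = dosage * m_sub / activity
V = 16 * 42.6 / 164
V = 4.1561 mL

4.1561 mL


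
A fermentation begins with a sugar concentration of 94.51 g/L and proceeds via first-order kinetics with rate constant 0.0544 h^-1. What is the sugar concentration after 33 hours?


S = S0 * exp(-k * t)
S = 94.51 * exp(-0.0544 * 33)
S = 15.6976 g/L

15.6976 g/L


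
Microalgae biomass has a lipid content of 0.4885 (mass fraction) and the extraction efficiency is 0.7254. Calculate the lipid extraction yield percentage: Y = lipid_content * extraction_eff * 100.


Y = lipid_content * extraction_eff * 100
= 0.4885 * 0.7254 * 100
= 35.4358%

35.4358%


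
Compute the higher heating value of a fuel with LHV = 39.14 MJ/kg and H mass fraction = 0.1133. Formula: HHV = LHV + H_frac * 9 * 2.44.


HHV = LHV + H_frac * 9 * 2.44
= 39.14 + 0.1133 * 9 * 2.44
= 41.6281 MJ/kg

41.6281 MJ/kg


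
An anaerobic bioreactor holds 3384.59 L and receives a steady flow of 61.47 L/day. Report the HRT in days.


HRT = V / Q
= 3384.59 / 61.47
= 55.0608 days

55.0608 days


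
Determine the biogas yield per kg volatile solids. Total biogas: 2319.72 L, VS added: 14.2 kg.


Y = V / VS
= 2319.72 / 14.2
= 163.3606 L/kg VS

163.3606 L/kg VS


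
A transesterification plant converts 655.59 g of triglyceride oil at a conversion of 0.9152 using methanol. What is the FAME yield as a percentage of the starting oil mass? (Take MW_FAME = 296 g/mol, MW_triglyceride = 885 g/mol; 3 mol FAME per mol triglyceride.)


m_FAME = oil * conv * (3 * 296 / 885) = oil * conv * (888/885)
= 655.59 * 0.9152 * 888 / 885
= 602.0299 g
Y = m_FAME / oil * 100 = conv * (888/885) * 100
= 0.9152 * 888 / 885 * 100
= 91.83%

91.83%


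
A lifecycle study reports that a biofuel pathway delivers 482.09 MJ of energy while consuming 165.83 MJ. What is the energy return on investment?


EROI = E_out / E_in
= 482.09 / 165.83
= 2.9071

2.9071


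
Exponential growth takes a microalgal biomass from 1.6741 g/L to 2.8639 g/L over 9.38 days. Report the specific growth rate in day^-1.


mu = ln(X2/X1) / dt
= ln(2.8639/1.6741) / 9.38
= 0.0572 per day

0.0572 per day


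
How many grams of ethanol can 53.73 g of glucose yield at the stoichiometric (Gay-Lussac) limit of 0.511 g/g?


Theoretical ethanol yield: m_EtOH = 0.511 * m_glucose
m_EtOH = 0.511 * 53.73 = 27.4560 g

27.4560 g


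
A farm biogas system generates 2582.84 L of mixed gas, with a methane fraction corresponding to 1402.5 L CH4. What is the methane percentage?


CH4% = V_CH4 / V_total * 100
= 1402.5 / 2582.84 * 100
= 54.3007%

54.3007%


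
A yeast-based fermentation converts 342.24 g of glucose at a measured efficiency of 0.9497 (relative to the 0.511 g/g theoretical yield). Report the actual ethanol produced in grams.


Actual ethanol: m = 0.511 * 342.24 * 0.9497
m = 166.0879 g

166.0879 g


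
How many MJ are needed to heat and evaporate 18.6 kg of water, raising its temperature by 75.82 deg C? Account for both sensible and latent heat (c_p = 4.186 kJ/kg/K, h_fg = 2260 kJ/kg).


E = m_water * (4.186 * dT + 2260) / 1000
= 18.6 * (4.186 * 75.82 + 2260) / 1000
= 47.9393 MJ

47.9393 MJ


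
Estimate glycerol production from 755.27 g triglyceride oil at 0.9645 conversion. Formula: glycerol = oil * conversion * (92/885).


glycerol = oil * conv * (92/885)
= 755.27 * 0.9645 * 92 / 885
= 75.7267 g

75.7267 g


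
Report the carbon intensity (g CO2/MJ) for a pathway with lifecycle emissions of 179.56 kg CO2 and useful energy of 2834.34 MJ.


CI = CO2 * 1000 / E
= 179.56 * 1000 / 2834.34
= 63.3516 g CO2/MJ

63.3516 g CO2/MJ


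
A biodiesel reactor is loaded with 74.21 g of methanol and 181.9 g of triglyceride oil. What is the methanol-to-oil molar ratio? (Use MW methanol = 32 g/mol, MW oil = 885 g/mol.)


Molar ratio = n_MeOH / n_oil = (MeOH/32) / (oil/885) = (MeOH * 885) / (32 * oil)
= (74.21 * 885) / (32 * 181.9)
= 11.2830

11.2830


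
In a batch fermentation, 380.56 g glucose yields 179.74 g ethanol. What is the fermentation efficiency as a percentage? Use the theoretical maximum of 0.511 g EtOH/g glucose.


Fermentation efficiency = (actual / (0.511 * glucose)) * 100
= (179.74 / (0.511 * 380.56)) * 100
= 92.4274%

92.4274%


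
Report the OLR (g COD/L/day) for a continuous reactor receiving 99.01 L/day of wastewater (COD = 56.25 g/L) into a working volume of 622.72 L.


OLR = Q * S / V
= 99.01 * 56.25 / 622.72
= 8.9435 g/L/day

8.9435 g/L/day


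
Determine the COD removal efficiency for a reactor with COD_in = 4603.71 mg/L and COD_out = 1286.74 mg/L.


eta = (COD_in - COD_out) / COD_in * 100
= (4603.71 - 1286.74) / 4603.71 * 100
= 72.0499%

72.0499%


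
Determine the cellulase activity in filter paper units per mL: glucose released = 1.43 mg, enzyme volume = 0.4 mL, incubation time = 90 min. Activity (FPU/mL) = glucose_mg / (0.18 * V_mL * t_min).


Activity = glucose_mg / (0.18 mg/umol * V_mL * t_min)
= 1.43 / (0.18 * 0.4 * 90)
= 0.2207 FPU/mL

0.2207 FPU/mL


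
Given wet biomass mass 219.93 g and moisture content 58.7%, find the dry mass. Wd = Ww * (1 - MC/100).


Wd = Ww * (1 - MC/100)
= 219.93 * (1 - 58.7/100)
= 90.8311 g

90.8311 g


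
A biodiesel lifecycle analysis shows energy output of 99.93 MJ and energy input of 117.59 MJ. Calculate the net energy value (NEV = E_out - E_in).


NEV = E_out - E_in
= 99.93 - 117.59
= -17.6600 MJ

-17.6600 MJ


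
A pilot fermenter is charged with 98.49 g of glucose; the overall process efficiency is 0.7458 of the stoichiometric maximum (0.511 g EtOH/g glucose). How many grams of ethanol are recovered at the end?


Actual ethanol: m = 0.511 * 98.49 * 0.7458
m = 37.5349 g

37.5349 g


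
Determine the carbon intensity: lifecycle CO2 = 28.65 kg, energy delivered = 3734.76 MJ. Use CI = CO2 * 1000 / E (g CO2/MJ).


CI = CO2 * 1000 / E
= 28.65 * 1000 / 3734.76
= 7.6712 g CO2/MJ

7.6712 g CO2/MJ


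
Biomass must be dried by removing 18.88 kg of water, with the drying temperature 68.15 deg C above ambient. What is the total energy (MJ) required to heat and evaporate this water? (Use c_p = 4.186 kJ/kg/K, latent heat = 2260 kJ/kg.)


E = m_water * (4.186 * dT + 2260) / 1000
= 18.88 * (4.186 * 68.15 + 2260) / 1000
= 48.0548 MJ

48.0548 MJ


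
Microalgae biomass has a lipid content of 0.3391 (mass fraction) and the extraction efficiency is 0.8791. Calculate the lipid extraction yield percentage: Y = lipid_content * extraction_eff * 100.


Y = lipid_content * extraction_eff * 100
= 0.3391 * 0.8791 * 100
= 29.8103%

29.8103%


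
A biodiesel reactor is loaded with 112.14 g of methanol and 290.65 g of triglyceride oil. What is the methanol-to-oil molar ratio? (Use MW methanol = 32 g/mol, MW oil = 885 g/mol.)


Molar ratio = n_MeOH / n_oil = (MeOH/32) / (oil/885) = (MeOH * 885) / (32 * oil)
= (112.14 * 885) / (32 * 290.65)
= 10.6705

10.6705


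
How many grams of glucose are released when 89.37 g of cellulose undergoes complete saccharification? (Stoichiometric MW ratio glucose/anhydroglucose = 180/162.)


glucose = cellulose * 180/162
= 89.37 * 180/162
= 99.3000 g

99.3000 g


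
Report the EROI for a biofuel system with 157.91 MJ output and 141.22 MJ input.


EROI = E_out / E_in
= 157.91 / 141.22
= 1.1182

1.1182


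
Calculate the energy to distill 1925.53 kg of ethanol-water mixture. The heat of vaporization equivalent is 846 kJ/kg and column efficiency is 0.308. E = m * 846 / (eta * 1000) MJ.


E = m * 846 / (eta * 1000)
= 1925.53 * 846 / (0.308 * 1000)
= 5288.9558 MJ

5288.9558 MJ


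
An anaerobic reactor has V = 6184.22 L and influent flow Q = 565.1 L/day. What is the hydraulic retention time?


HRT = V / Q
= 6184.22 / 565.1
= 10.9436 days

10.9436 days


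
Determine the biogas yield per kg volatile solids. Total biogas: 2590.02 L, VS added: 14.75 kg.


Y = V / VS
= 2590.02 / 14.75
= 175.5946 L/kg VS

175.5946 L/kg VS


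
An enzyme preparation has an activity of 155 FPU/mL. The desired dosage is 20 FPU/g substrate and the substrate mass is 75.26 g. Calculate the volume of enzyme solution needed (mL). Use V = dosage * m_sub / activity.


V = dosage * m_sub / activity
V = 20 * 75.26 / 155
V = 9.7110 mL

9.7110 mL


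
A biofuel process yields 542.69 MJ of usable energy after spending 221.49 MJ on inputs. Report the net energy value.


NEV = E_out - E_in
= 542.69 - 221.49
= 321.2000 MJ

321.2000 MJ


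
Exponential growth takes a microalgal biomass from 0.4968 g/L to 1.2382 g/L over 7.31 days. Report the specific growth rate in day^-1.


mu = ln(X2/X1) / dt
= ln(1.2382/0.4968) / 7.31
= 0.1249 per day

0.1249 per day


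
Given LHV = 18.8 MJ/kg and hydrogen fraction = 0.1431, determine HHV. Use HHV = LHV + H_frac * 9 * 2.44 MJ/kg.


HHV = LHV + H_frac * 9 * 2.44
= 18.8 + 0.1431 * 9 * 2.44
= 21.9425 MJ/kg

21.9425 MJ/kg


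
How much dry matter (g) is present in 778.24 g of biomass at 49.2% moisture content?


Wd = Ww * (1 - MC/100)
= 778.24 * (1 - 49.2/100)
= 395.3459 g

395.3459 g


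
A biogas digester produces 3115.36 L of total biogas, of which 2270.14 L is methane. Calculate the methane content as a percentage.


CH4% = V_CH4 / V_total * 100
= 2270.14 / 3115.36 * 100
= 72.8693%

72.8693%


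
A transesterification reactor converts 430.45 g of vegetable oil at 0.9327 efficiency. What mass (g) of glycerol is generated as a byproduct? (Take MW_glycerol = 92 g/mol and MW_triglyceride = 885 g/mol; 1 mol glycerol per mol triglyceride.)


glycerol = oil * conv * (92/885)
= 430.45 * 0.9327 * 92 / 885
= 41.7358 g

41.7358 g


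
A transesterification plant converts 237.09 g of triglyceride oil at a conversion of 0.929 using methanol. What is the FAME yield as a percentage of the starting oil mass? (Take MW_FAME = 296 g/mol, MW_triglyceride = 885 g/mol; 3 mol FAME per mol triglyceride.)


m_FAME = oil * conv * (3 * 296 / 885) = oil * conv * (888/885)
= 237.09 * 0.929 * 888 / 885
= 221.0032 g
Y = m_FAME / oil * 100 = conv * (888/885) * 100
= 0.929 * 888 / 885 * 100
= 93.21%

93.21%


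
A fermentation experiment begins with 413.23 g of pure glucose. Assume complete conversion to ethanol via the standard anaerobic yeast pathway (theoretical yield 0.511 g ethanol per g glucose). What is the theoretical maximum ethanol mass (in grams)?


Theoretical ethanol yield: m_EtOH = 0.511 * m_glucose
m_EtOH = 0.511 * 413.23 = 211.1605 g

211.1605 g


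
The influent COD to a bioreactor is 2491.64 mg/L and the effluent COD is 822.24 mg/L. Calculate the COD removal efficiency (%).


eta = (COD_in - COD_out) / COD_in * 100
= (2491.64 - 822.24) / 2491.64 * 100
= 67.0000%

67.0000%


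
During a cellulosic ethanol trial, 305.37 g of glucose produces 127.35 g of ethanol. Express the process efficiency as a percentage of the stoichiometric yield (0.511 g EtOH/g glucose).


Fermentation efficiency = (actual / (0.511 * glucose)) * 100
= (127.35 / (0.511 * 305.37)) * 100
= 81.6116%

81.6116%


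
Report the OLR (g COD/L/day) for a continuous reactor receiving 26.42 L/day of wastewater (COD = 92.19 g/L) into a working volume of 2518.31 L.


OLR = Q * S / V
= 26.42 * 92.19 / 2518.31
= 0.9672 g/L/day

0.9672 g/L/day


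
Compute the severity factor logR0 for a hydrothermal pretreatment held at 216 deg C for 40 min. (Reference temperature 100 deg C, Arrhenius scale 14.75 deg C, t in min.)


logR0 = log10(t * exp((T - 100) / 14.75))
= log10(40 * exp((216 - 100) / 14.75))
= 5.0175

5.0175


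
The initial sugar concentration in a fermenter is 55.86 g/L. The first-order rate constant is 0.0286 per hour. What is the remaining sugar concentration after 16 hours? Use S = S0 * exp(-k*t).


S = S0 * exp(-k * t)
S = 55.86 * exp(-0.0286 * 16)
S = 35.3482 g/L

35.3482 g/L


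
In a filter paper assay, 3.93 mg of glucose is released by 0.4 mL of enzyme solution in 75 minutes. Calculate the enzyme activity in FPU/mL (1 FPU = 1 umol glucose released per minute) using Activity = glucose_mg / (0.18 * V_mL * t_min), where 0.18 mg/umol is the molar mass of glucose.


Activity = glucose_mg / (0.18 mg/umol * V_mL * t_min)
= 3.93 / (0.18 * 0.4 * 75)
= 0.7278 FPU/mL

0.7278 FPU/mL


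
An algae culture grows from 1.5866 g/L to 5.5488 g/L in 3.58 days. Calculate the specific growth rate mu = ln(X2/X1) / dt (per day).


mu = ln(X2/X1) / dt
= ln(5.5488/1.5866) / 3.58
= 0.3497 per day

0.3497 per day


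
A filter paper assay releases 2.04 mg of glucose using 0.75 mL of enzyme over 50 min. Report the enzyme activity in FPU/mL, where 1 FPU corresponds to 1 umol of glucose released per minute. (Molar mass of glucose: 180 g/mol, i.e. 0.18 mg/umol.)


Activity = glucose_mg / (0.18 mg/umol * V_mL * t_min)
= 2.04 / (0.18 * 0.75 * 50)
= 0.3022 FPU/mL

0.3022 FPU/mL


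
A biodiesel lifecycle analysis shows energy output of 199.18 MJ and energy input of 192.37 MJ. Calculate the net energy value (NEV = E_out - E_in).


NEV = E_out - E_in
= 199.18 - 192.37
= 6.8100 MJ

6.8100 MJ


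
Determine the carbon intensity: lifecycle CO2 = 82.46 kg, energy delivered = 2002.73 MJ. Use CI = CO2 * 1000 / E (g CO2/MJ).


CI = CO2 * 1000 / E
= 82.46 * 1000 / 2002.73
= 41.1738 g CO2/MJ

41.1738 g CO2/MJ


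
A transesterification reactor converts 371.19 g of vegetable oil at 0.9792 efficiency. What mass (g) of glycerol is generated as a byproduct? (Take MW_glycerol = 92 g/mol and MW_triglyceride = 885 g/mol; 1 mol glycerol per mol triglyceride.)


glycerol = oil * conv * (92/885)
= 371.19 * 0.9792 * 92 / 885
= 37.7844 g

37.7844 g


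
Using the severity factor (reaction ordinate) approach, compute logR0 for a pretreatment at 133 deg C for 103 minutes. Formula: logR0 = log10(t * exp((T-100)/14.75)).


logR0 = log10(t * exp((T - 100) / 14.75))
= log10(103 * exp((133 - 100) / 14.75))
= 2.9845

2.9845


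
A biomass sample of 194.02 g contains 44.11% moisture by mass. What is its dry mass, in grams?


Wd = Ww * (1 - MC/100)
= 194.02 * (1 - 44.11/100)
= 108.4378 g

108.4378 g


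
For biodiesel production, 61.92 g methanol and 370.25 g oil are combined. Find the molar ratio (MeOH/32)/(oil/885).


Molar ratio = n_MeOH / n_oil = (MeOH/32) / (oil/885) = (MeOH * 885) / (32 * oil)
= (61.92 * 885) / (32 * 370.25)
= 4.6252

4.6252


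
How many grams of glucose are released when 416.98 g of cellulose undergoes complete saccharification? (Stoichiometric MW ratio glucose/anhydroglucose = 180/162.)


glucose = cellulose * 180/162
= 416.98 * 180/162
= 463.3111 g

463.3111 g


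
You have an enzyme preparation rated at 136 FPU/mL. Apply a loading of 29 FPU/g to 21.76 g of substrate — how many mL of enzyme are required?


V = dosage * m_sub / activity
V = 29 * 21.76 / 136
V = 4.6400 mL

4.6400 mL


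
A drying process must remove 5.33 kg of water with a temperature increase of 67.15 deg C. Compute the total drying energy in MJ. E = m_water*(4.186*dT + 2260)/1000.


E = m_water * (4.186 * dT + 2260) / 1000
= 5.33 * (4.186 * 67.15 + 2260) / 1000
= 13.5440 MJ

13.5440 MJ


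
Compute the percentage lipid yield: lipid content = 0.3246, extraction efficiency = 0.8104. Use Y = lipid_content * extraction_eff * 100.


Y = lipid_content * extraction_eff * 100
= 0.3246 * 0.8104 * 100
= 26.3056%

26.3056%


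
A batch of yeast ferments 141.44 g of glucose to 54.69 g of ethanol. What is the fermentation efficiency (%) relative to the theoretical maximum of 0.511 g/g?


Fermentation efficiency = (actual / (0.511 * glucose)) * 100
= (54.69 / (0.511 * 141.44)) * 100
= 75.6684%

75.6684%


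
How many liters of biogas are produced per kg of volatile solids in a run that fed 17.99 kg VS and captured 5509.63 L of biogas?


Y = V / VS
= 5509.63 / 17.99
= 306.2607 L/kg VS

306.2607 L/kg VS


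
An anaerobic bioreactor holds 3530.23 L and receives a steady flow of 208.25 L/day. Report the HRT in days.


HRT = V / Q
= 3530.23 / 208.25
= 16.9519 days

16.9519 days


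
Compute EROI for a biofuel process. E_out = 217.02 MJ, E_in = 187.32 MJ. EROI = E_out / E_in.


EROI = E_out / E_in
= 217.02 / 187.32
= 1.1586

1.1586


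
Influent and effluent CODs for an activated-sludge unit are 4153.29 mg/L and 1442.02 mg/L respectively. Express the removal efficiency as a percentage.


eta = (COD_in - COD_out) / COD_in * 100
= (4153.29 - 1442.02) / 4153.29 * 100
= 65.2801%

65.2801%


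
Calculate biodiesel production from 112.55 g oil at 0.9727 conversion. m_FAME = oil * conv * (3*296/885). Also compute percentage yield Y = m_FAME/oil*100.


m_FAME = oil * conv * (3 * 296 / 885) = oil * conv * (888/885)
= 112.55 * 0.9727 * 888 / 885
= 109.8485 g
Y = m_FAME / oil * 100 = conv * (888/885) * 100
= 0.9727 * 888 / 885 * 100
= 97.60%

109.8485 g FAME; Y = 97.60%


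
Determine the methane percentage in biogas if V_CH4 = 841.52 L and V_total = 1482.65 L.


CH4% = V_CH4 / V_total * 100
= 841.52 / 1482.65 * 100
= 56.7578%

56.7578%


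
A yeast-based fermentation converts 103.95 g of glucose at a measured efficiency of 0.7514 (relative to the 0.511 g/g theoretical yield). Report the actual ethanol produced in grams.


Actual ethanol: m = 0.511 * 103.95 * 0.7514
m = 39.9132 g

39.9132 g


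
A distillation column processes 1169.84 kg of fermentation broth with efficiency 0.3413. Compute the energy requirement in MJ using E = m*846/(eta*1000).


E = m * 846 / (eta * 1000)
= 1169.84 * 846 / (0.3413 * 1000)
= 2899.7499 MJ

2899.7499 MJ


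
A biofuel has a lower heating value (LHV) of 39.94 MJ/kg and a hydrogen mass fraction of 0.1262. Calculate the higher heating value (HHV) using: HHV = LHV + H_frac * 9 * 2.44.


HHV = LHV + H_frac * 9 * 2.44
= 39.94 + 0.1262 * 9 * 2.44
= 42.7114 MJ/kg

42.7114 MJ/kg


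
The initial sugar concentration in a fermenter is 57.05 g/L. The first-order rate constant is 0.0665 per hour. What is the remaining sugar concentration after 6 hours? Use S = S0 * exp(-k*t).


S = S0 * exp(-k * t)
S = 57.05 * exp(-0.0665 * 6)
S = 38.2800 g/L

38.2800 g/L


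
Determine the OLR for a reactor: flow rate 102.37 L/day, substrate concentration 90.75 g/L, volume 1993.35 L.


OLR = Q * S / V
= 102.37 * 90.75 / 1993.35
= 4.6605 g/L/day

4.6605 g/L/day


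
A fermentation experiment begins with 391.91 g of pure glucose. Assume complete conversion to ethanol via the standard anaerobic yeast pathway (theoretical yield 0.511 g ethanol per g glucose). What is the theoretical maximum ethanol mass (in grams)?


Theoretical ethanol yield: m_EtOH = 0.511 * m_glucose
m_EtOH = 0.511 * 391.91 = 200.2660 g

200.2660 g


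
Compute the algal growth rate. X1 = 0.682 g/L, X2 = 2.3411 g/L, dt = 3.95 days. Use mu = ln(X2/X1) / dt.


mu = ln(X2/X1) / dt
= ln(2.3411/0.682) / 3.95
= 0.3122 per day

0.3122 per day


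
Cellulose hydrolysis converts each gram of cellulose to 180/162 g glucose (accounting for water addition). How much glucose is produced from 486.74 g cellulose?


glucose = cellulose * 180/162
= 486.74 * 180/162
= 540.8222 g

540.8222 g


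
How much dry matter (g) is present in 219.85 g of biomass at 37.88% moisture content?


Wd = Ww * (1 - MC/100)
= 219.85 * (1 - 37.88/100)
= 136.5708 g

136.5708 g


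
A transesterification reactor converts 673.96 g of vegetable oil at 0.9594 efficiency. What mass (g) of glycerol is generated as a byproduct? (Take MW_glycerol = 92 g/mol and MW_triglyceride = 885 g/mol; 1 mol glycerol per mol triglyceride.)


glycerol = oil * conv * (92/885)
= 673.96 * 0.9594 * 92 / 885
= 67.2169 g

67.2169 g


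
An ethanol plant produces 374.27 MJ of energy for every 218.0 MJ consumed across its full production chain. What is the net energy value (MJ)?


NEV = E_out - E_in
= 374.27 - 218.0
= 156.2700 MJ

156.2700 MJ


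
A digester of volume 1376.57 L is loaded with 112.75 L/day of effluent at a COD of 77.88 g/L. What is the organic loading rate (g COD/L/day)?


OLR = Q * S / V
= 112.75 * 77.88 / 1376.57
= 6.3789 g/L/day

6.3789 g/L/day


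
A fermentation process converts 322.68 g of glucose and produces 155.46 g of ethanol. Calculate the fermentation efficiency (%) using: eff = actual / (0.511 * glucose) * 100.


Fermentation efficiency = (actual / (0.511 * glucose)) * 100
= (155.46 / (0.511 * 322.68)) * 100
= 94.2813%

94.2813%


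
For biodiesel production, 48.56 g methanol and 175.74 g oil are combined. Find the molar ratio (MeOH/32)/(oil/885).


Molar ratio = n_MeOH / n_oil = (MeOH/32) / (oil/885) = (MeOH * 885) / (32 * oil)
= (48.56 * 885) / (32 * 175.74)
= 7.6419

7.6419


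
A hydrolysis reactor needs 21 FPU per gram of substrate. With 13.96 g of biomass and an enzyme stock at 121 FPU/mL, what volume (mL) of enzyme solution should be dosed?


V = dosage * m_sub / activity
V = 21 * 13.96 / 121
V = 2.4228 mL

2.4228 mL


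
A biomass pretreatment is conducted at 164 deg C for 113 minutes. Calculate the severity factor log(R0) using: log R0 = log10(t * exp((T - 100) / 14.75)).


logR0 = log10(t * exp((T - 100) / 14.75))
= log10(113 * exp((164 - 100) / 14.75))
= 3.9375

3.9375


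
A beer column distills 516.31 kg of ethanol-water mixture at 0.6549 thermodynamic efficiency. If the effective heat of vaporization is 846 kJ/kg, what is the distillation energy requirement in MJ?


E = m * 846 / (eta * 1000)
= 516.31 * 846 / (0.6549 * 1000)
= 666.9694 MJ

666.9694 MJ


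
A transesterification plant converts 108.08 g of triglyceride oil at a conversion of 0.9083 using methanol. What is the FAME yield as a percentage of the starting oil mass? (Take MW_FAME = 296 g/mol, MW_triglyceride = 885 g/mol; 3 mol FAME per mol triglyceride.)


m_FAME = oil * conv * (3 * 296 / 885) = oil * conv * (888/885)
= 108.08 * 0.9083 * 888 / 885
= 98.5018 g
Y = m_FAME / oil * 100 = conv * (888/885) * 100
= 0.9083 * 888 / 885 * 100
= 91.14%

91.14%
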